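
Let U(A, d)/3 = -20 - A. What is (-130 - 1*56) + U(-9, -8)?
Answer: -219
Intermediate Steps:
U(A, d) = -60 - 3*A (U(A, d) = 3*(-20 - A) = -60 - 3*A)
(-130 - 1*56) + U(-9, -8) = (-130 - 1*56) + (-60 - 3*(-9)) = (-130 - 56) + (-60 + 27) = -186 - 33 = -219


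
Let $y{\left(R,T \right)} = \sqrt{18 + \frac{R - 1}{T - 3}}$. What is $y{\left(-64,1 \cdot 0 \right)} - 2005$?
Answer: $-2005 + \frac{\sqrt{357}}{3} \approx -1998.7$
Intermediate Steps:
$y{\left(R,T \right)} = \sqrt{18 + \frac{-1 + R}{-3 + T}}$
$y{\left(-64,1 \cdot 0 \right)} - 2005 = \sqrt{\frac{-55 - 64 + 18 \cdot 1 \cdot 0}{-3 + 1 \cdot 0}} - 2005 = \sqrt{\frac{-55 - 64 + 18 \cdot 0}{-3 + 0}} - 2005 = \sqrt{\frac{-55 - 64 + 0}{-3}} - 2005 = \sqrt{\left(- \frac{1}{3}\right) \left(-119\right)} - 2005 = \sqrt{\frac{119}{3}} - 2005 = \frac{\sqrt{357}}{3} - 2005 = -2005 + \frac{\sqrt{357}}{3}$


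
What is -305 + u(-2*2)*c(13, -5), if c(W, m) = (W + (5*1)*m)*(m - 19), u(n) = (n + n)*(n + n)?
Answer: 18127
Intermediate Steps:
u(n) = 4*n² (u(n) = (2*n)*(2*n) = 4*n²)
c(W, m) = (-19 + m)*(W + 5*m) (c(W, m) = (W + 5*m)*(-19 + m) = (-19 + m)*(W + 5*m))
-305 + u(-2*2)*c(13, -5) = -305 + (4*(-2*2)²)*(-95*(-5) - 19*13 + 5*(-5)² + 13*(-5)) = -305 + (4*(-4)²)*(475 - 247 + 5*25 - 65) = -305 + (4*16)*(475 - 247 + 125 - 65) = -305 + 64*288 = -305 + 18432 = 18127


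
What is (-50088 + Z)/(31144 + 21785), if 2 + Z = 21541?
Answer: -28549/52929 ≈ -0.53938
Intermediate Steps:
Z = 21539 (Z = -2 + 21541 = 21539)
(-50088 + Z)/(31144 + 21785) = (-50088 + 21539)/(31144 + 21785) = -28549/52929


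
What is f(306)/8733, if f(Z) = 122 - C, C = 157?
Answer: -35/8733 ≈ -0.0040078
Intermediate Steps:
f(Z) = -35 (f(Z) = 122 - 1*157 = 122 - 157 = -35)
f(306)/8733 = -35/8733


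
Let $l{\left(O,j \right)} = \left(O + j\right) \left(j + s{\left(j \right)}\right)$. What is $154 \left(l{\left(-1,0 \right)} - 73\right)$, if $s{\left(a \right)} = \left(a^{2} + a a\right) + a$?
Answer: $-11242$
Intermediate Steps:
$s{\left(a \right)} = a + 2 a^{2}$ ($s{\left(a \right)} = \left(a^{2} + a^{2}\right) + a = 2 a^{2} + a = a + 2 a^{2}$)
$l{\left(O,j \right)} = \left(O + j\right) \left(j + j \left(1 + 2 j\right)\right)$
$154 \left(l{\left(-1,0 \right)} - 73\right) = 154 \left(2 \cdot 0 \left(-1 + 0 + 0^{2} - 0\right) - 73\right) = 154 \left(2 \cdot 0 \left(-1 + 0 + 0 + 0\right) - 73\right) = 154 \left(2 \cdot 0 \left(-1\right) - 73\right) = 154 \left(0 - 73\right) = 154 \left(-73\right) = -11242$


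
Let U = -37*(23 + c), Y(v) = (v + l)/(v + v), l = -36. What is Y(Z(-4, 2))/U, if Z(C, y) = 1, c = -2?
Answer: 5/222 ≈ 0.022523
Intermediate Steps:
Y(v) = (-36 + v)/(2*v) (Y(v) = (v - 36)/(v + v) = (-36 + v)/((2*v)) = (-36 + v)*(1/(2*v)) = (-36 + v)/(2*v))
U = -777 (U = -37*(23 - 2) = -37*21 = -777)
Y(Z(-4, 2))/U = ((½)*(-36 + 1)/1)/(-777) = ((½)*1*(-35))*(-1/777) = -35/2*(-1/777) = 5/222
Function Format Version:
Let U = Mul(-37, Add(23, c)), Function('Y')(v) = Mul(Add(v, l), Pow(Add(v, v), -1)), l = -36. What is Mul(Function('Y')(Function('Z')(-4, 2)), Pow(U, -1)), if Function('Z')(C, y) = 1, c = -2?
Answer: Rational(5, 222) ≈ 0.022523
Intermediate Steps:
Function('Y')(v) = Mul(Rational(1, 2), Pow(v, -1), Add(-36, v)) (Function('Y')(v) = Mul(Add(v, -36), Pow(Add(v, v), -1)) = Mul(Add(-36, v), Pow(Mul(2, v), -1)) = Mul(Add(-36, v), Mul(Rational(1, 2), Pow(v, -1))) = Mul(Rational(1, 2), Pow(v, -1), Add(-36, v)))
U = -777 (U = Mul(-37, Add(23, -2)) = Mul(-37, 21) = -777)
Mul(Function('Y')(Function('Z')(-4, 2)), Pow(U, -1)) = Mul(Mul(Rational(1, 2), Pow(1, -1), Add(-36, 1)), Pow(-777, -1)) = Mul(Mul(Rational(1, 2), 1, -35), Rational(-1, 777)) = Mul(Rational(-35, 2), Rational(-1, 777)) = Rational(5, 222)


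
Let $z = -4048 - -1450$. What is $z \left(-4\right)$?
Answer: $10392$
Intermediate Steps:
$z = -2598$ ($z = -4048 + 1450 = -2598$)
$z \left(-4\right) = \left(-2598\right) \left(-4\right) = 10392$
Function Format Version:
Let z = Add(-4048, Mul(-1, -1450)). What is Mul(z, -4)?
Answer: 10392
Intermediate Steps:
z = -2598 (z = Add(-4048, 1450) = -2598)
Mul(z, -4) = Mul(-2598, -4) = 10392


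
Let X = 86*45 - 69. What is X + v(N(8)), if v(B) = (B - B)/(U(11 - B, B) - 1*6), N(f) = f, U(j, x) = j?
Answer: 3801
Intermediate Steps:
v(B) = 0 (v(B) = (B - B)/((11 - B) - 1*6) = 0/((11 - B) - 6) = 0/(5 - B) = 0)
X = 3801 (X = 3870 - 69 = 3801)
X + v(N(8)) = 3801 + 0 = 3801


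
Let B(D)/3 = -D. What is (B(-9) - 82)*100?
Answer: -5500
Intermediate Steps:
B(D) = -3*D (B(D) = 3*(-D) = -3*D)
(B(-9) - 82)*100 = (-3*(-9) - 82)*100 = (27 - 82)*100 = -55*100 = -5500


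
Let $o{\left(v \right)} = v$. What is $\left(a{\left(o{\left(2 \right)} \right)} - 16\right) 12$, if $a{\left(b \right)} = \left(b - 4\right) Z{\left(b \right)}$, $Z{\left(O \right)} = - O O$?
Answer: $-96$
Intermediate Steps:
$Z{\left(O \right)} = - O^{2}$
$a{\left(b \right)} = - b^{2} \left(-4 + b\right)$ ($a{\left(b \right)} = \left(b - 4\right) \left(- b^{2}\right) = \left(-4 + b\right) \left(- b^{2}\right) = - b^{2} \left(-4 + b\right)$)
$\left(a{\left(o{\left(2 \right)} \right)} - 16\right) 12 = \left(2^{2} \left(4 - 2\right) - 16\right) 12 = \left(4 \left(4 - 2\right) - 16\right) 12 = \left(4 \cdot 2 - 16\right) 12 = \left(8 - 16\right) 12 = \left(-8\right) 12 = -96$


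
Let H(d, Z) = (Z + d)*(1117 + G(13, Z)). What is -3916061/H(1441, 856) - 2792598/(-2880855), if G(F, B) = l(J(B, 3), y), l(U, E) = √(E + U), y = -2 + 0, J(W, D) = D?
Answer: -1370027929549/2466056053110 ≈ -0.55555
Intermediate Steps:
y = -2
G(F, B) = 1 (G(F, B) = √(-2 + 3) = √1 = 1)
H(d, Z) = 1118*Z + 1118*d (H(d, Z) = (Z + d)*(1117 + 1) = (Z + d)*1118 = 1118*Z + 1118*d)
-3916061/H(1441, 856) - 2792598/(-2880855) = -3916061/(1118*856 + 1118*1441) - 2792598/(-2880855) = -3916061/(957008 + 1611038) - 2792598*(-1/2880855) = -3916061/2568046 + 930866/960285 = -1370027929549/2466056053110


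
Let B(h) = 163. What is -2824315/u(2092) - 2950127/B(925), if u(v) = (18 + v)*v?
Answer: -2604534991317/143900312 ≈ -18100.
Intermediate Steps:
u(v) = v*(18 + v)
-2824315/u(2092) - 2950127/B(925) = -2824315*1/(2092*(18 + 2092)) - 2950127/163 = -2824315/(2092*2110) - 2950127*1/163 = -2824315/4414120 - 2950127/163 = -2824315*1/4414120 - 2950127/163 = -564863/882824 - 2950127/163 = -2604534991317/143900312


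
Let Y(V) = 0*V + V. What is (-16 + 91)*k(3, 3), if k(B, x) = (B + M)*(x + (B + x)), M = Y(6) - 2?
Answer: 4725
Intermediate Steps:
Y(V) = V (Y(V) = 0 + V = V)
M = 4 (M = 6 - 2 = 4)
k(B, x) = (4 + B)*(B + 2*x) (k(B, x) = (B + 4)*(x + (B + x)) = (4 + B)*(B + 2*x))
(-16 + 91)*k(3, 3) = (-16 + 91)*(3² + 4*3 + 8*3 + 2*3*3) = 75*(9 + 12 + 24 + 18) = 75*63 = 4725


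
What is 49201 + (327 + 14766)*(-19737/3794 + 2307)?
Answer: 131994154547/3794 ≈ 3.4790e+7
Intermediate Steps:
49201 + (327 + 14766)*(-19737/3794 + 2307) = 49201 + 15093*(-19737*1/3794 + 2307) = 49201 + 15093*(-19737/3794 + 2307) = 49201 + 15093*(8733021/3794) = 49201 + 131807485953/3794 = 131994154547/3794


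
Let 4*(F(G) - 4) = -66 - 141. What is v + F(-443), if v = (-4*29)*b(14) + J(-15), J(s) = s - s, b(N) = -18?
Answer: 8161/4 ≈ 2040.3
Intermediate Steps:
F(G) = -191/4 (F(G) = 4 + (-66 - 141)/4 = 4 + (¼)*(-207) = 4 - 207/4 = -191/4)
J(s) = 0
v = 2088 (v = -4*29*(-18) + 0 = -116*(-18) + 0 = 2088 + 0 = 2088)
v + F(-443) = 2088 - 191/4 = 8161/4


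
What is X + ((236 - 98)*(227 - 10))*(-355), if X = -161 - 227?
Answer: -10631218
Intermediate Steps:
X = -388
X + ((236 - 98)*(227 - 10))*(-355) = -388 + ((236 - 98)*(227 - 10))*(-355) = -388 + (138*217)*(-355) = -388 + 29946*(-355) = -388 - 10630830 = -10631218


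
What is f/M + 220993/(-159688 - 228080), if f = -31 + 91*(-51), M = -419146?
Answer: -45408339941/81265703064 ≈ -0.55876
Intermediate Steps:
f = -4672 (f = -31 - 4641 = -4672)
f/M + 220993/(-159688 - 228080) = -4672/(-419146) + 220993/(-159688 - 228080) = -4672*(-1/419146) + 220993/(-387768) = 2336/209573 + 220993*(-1/387768) = 2336/209573 - 220993/387768 = -45408339941/81265703064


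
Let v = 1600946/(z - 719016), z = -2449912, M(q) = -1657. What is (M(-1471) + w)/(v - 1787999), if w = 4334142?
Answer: -6864666513040/2833020848009 ≈ -2.4231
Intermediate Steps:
v = -800473/1584464 (v = 1600946/(-2449912 - 719016) = 1600946/(-3168928) = 1600946*(-1/3168928) = -800473/1584464 ≈ -0.50520)
(M(-1471) + w)/(v - 1787999) = (-1657 + 4334142)/(-800473/1584464 - 1787999) = 4332485/(-2833020848009/1584464) = 4332485*(-1584464/2833020848009) = -6864666513040/2833020848009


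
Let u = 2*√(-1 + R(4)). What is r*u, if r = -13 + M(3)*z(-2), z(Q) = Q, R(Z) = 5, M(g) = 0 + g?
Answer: -76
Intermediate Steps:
M(g) = g
r = -19 (r = -13 + 3*(-2) = -13 - 6 = -19)
u = 4 (u = 2*√(-1 + 5) = 2*√4 = 2*2 = 4)
r*u = -19*4 = -76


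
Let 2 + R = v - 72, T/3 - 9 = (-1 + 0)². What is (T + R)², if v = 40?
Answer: 16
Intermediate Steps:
T = 30 (T = 27 + 3*(-1 + 0)² = 27 + 3*(-1)² = 27 + 3*1 = 27 + 3 = 30)
R = -34 (R = -2 + (40 - 72) = -2 - 32 = -34)
(T + R)² = (30 - 34)² = (-4)² = 16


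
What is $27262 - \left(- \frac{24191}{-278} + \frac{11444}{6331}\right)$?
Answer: $\frac{47825276063}{1760018} \approx 27173.0$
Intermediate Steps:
$27262 - \left(- \frac{24191}{-278} + \frac{11444}{6331}\right) = 27262 - \left(\left(-24191\right) \left(- \frac{1}{278}\right) + 11444 \cdot \frac{1}{6331}\right) = 27262 - \left(\frac{24191}{278} + \frac{11444}{6331}\right) = 27262 - \frac{156334653}{1760018} = \frac{47825276063}{1760018}$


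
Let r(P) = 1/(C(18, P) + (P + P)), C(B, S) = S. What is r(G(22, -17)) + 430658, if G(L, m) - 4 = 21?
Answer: 32299351/75 ≈ 4.3066e+5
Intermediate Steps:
G(L, m) = 25 (G(L, m) = 4 + 21 = 25)
r(P) = 1/(3*P) (r(P) = 1/(P + (P + P)) = 1/(P + 2*P) = 1/(3*P))
r(G(22, -17)) + 430658 = (1/3)/25 + 430658 = (1/3)*(1/25) + 430658 = 1/75 + 430658 = 32299351/75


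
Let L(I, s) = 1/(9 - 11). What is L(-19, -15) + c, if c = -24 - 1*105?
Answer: -259/2 ≈ -129.50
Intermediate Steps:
c = -129 (c = -24 - 105 = -129)
L(I, s) = -½ (L(I, s) = 1/(-2) = -½)
L(-19, -15) + c = -½ - 129 = -259/2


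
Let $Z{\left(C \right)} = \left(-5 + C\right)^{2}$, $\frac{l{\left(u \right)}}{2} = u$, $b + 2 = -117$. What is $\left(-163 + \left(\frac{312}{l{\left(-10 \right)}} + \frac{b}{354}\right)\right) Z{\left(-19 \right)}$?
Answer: $- \frac{30404832}{295} \approx -1.0307 \cdot 10^{5}$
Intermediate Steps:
$b = -119$ ($b = -2 - 117 = -119$)
$l{\left(u \right)} = 2 u$
$\left(-163 + \left(\frac{312}{l{\left(-10 \right)}} + \frac{b}{354}\right)\right) Z{\left(-19 \right)} = \left(-163 + \left(\frac{312}{2 \left(-10\right)} - \frac{119}{354}\right)\right) \left(-5 - 19\right)^{2} = \left(-163 + \left(\frac{312}{-20} - \frac{119}{354}\right)\right) \left(-24\right)^{2} = \left(-163 + \left(312 \left(- \frac{1}{20}\right) - \frac{119}{354}\right)\right) 576 = \left(-163 - \frac{28207}{1770}\right) 576 = \left(- \frac{316717}{1770}\right) 576 = - \frac{30404832}{295}$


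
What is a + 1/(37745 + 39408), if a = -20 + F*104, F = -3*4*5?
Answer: -482977779/77153 ≈ -6260.0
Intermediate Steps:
F = -60 (F = -12*5 = -60)
a = -6260 (a = -20 - 60*104 = -20 - 6240 = -6260)
a + 1/(37745 + 39408) = -6260 + 1/(37745 + 39408) = -6260 + 1/77153 = -482977779/77153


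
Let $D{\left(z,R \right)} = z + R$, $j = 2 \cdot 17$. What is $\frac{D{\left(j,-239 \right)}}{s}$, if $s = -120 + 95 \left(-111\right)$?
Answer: $\frac{41}{2133} \approx 0.019222$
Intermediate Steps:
$j = 34$
$D{\left(z,R \right)} = R + z$
$s = -10665$ ($s = -120 - 10545 = -10665$)
$\frac{D{\left(j,-239 \right)}}{s} = \frac{-239 + 34}{-10665} = \left(-205\right) \left(- \frac{1}{10665}\right) = \frac{41}{2133}$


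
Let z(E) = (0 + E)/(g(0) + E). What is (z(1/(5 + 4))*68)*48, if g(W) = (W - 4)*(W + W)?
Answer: 3264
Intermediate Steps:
g(W) = 2*W*(-4 + W) (g(W) = (-4 + W)*(2*W) = 2*W*(-4 + W))
z(E) = 1 (z(E) = (0 + E)/(2*0*(-4 + 0) + E) = E/(2*0*(-4) + E) = E/(0 + E) = E/E = 1)
(z(1/(5 + 4))*68)*48 = (1*68)*48 = 68*48 = 3264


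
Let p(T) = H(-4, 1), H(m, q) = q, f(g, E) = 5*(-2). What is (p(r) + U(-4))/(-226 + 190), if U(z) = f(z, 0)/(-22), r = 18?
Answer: -4/99 ≈ -0.040404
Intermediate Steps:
f(g, E) = -10
p(T) = 1
U(z) = 5/11 (U(z) = -10/(-22) = -10*(-1/22) = 5/11)
(p(r) + U(-4))/(-226 + 190) = (1 + 5/11)/(-226 + 190) = (16/11)/(-36) = (16/11)*(-1/36) = -4/99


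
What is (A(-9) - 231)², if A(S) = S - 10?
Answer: 62500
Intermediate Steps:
A(S) = -10 + S
(A(-9) - 231)² = ((-10 - 9) - 231)² = (-19 - 231)² = (-250)² = 62500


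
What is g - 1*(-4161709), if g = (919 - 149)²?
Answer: 4754609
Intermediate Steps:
g = 592900 (g = 770² = 592900)
g - 1*(-4161709) = 592900 - 1*(-4161709) = 592900 + 4161709 = 4754609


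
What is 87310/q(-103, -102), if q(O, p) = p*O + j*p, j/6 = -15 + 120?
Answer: -43655/26877 ≈ -1.6243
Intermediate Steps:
j = 630 (j = 6*(-15 + 120) = 6*105 = 630)
q(O, p) = 630*p + O*p (q(O, p) = p*O + 630*p = O*p + 630*p = 630*p + O*p)
87310/q(-103, -102) = 87310/((-102*(630 - 103))) = 87310/((-102*527)) = 87310/(-53754) = 87310*(-1/53754) = -43655/26877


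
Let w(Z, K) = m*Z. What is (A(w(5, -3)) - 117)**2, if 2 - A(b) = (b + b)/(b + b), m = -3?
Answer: 13456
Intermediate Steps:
w(Z, K) = -3*Z
A(b) = 1 (A(b) = 2 - (b + b)/(b + b) = 2 - 2*b/(2*b) = 2 - 2*b*1/(2*b) = 2 - 1*1 = 2 - 1 = 1)
(A(w(5, -3)) - 117)**2 = (1 - 117)**2 = (-116)**2 = 13456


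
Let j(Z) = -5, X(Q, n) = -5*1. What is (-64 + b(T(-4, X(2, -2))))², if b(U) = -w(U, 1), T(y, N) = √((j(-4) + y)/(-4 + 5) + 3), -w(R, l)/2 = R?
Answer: 4072 - 256*I*√6 ≈ 4072.0 - 627.07*I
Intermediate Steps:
X(Q, n) = -5
w(R, l) = -2*R
T(y, N) = √(-2 + y) (T(y, N) = √((-5 + y)/(-4 + 5) + 3) = √((-5 + y)/1 + 3) = √((-5 + y)*1 + 3) = √((-5 + y) + 3) = √(-2 + y))
b(U) = 2*U (b(U) = -(-2)*U = 2*U)
(-64 + b(T(-4, X(2, -2))))² = (-64 + 2*√(-2 - 4))² = (-64 + 2*√(-6))² = (-64 + 2*(I*√6))² = (-64 + 2*I*√6)²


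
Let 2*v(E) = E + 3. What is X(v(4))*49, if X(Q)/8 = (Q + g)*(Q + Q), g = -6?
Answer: -6860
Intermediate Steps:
v(E) = 3/2 + E/2 (v(E) = (E + 3)/2 = (3 + E)/2 = 3/2 + E/2)
X(Q) = 16*Q*(-6 + Q) (X(Q) = 8*((Q - 6)*(Q + Q)) = 8*((-6 + Q)*(2*Q)) = 8*(2*Q*(-6 + Q)) = 16*Q*(-6 + Q))
X(v(4))*49 = (16*(3/2 + (1/2)*4)*(-6 + (3/2 + (1/2)*4)))*49 = (16*(3/2 + 2)*(-6 + (3/2 + 2)))*49 = (16*(7/2)*(-6 + 7/2))*49 = (16*(7/2)*(-5/2))*49 = -140*49 = -6860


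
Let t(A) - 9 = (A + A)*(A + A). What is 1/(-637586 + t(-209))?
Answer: -1/462853 ≈ -2.1605e-6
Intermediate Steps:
t(A) = 9 + 4*A² (t(A) = 9 + (A + A)*(A + A) = 9 + (2*A)*(2*A) = 9 + 4*A²)
1/(-637586 + t(-209)) = 1/(-637586 + (9 + 4*(-209)²)) = 1/(-637586 + (9 + 4*43681)) = 1/(-637586 + (9 + 174724)) = 1/(-637586 + 174733) = 1/(-462853) = -1/462853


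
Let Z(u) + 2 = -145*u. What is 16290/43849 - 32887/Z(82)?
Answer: 1635782743/521452308 ≈ 3.1370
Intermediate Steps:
Z(u) = -2 - 145*u
16290/43849 - 32887/Z(82) = 16290/43849 - 32887/(-2 - 145*82) = 16290*(1/43849) - 32887/(-2 - 11890) = 16290/43849 - 32887/(-11892) = 16290/43849 - 32887*(-1/11892) = 16290/43849 + 32887/11892 = 1635782743/521452308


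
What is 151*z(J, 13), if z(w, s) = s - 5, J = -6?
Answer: 1208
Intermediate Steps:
z(w, s) = -5 + s
151*z(J, 13) = 151*(-5 + 13) = 151*8 = 1208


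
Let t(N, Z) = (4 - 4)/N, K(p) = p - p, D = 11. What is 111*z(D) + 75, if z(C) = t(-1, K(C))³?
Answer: 75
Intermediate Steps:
K(p) = 0
t(N, Z) = 0 (t(N, Z) = 0/N = 0)
z(C) = 0 (z(C) = 0³ = 0)
111*z(D) + 75 = 111*0 + 75 = 0 + 75 = 75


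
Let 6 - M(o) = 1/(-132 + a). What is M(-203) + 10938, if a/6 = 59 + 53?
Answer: 5909759/540 ≈ 10944.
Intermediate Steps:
a = 672 (a = 6*(59 + 53) = 6*112 = 672)
M(o) = 3239/540 (M(o) = 6 - 1/(-132 + 672) = 6 - 1/540 = 3239/540)
M(-203) + 10938 = 3239/540 + 10938 = 5909759/540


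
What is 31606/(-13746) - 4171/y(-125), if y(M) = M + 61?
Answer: 27655891/439872 ≈ 62.873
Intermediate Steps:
y(M) = 61 + M
31606/(-13746) - 4171/y(-125) = 31606/(-13746) - 4171/(61 - 125) = 31606*(-1/13746) - 4171/(-64) = -15803/6873 - 4171*(-1/64) = -15803/6873 + 4171/64 = 27655891/439872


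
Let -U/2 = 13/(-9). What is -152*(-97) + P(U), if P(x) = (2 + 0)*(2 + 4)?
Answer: 14756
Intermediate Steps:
U = 26/9 (U = -26/(-9) = -26*(-1)/9 = -2*(-13/9) = 26/9 ≈ 2.8889)
P(x) = 12 (P(x) = 2*6 = 12)
-152*(-97) + P(U) = -152*(-97) + 12 = 14744 + 12 = 14756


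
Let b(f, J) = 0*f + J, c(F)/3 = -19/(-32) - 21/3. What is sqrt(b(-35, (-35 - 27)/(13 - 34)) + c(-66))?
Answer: I*sqrt(459102)/168 ≈ 4.0332*I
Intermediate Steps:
c(F) = -615/32 (c(F) = 3*(-19/(-32) - 21/3) = 3*(-19*(-1/32) - 21*1/3) = 3*(19/32 - 7) = 3*(-205/32) = -615/32)
b(f, J) = J (b(f, J) = 0 + J = J)
sqrt(b(-35, (-35 - 27)/(13 - 34)) + c(-66)) = sqrt((-35 - 27)/(13 - 34) - 615/32) = sqrt(-62/(-21) - 615/32) = sqrt(-62*(-1/21) - 615/32) = sqrt(62/21 - 615/32) = sqrt(-10931/672) = I*sqrt(459102)/168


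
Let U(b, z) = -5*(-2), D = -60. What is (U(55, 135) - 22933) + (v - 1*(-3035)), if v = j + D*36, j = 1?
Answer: -22047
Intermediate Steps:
U(b, z) = 10
v = -2159 (v = 1 - 60*36 = 1 - 2160 = -2159)
(U(55, 135) - 22933) + (v - 1*(-3035)) = (10 - 22933) + (-2159 - 1*(-3035)) = -22923 + (-2159 + 3035) = -22923 + 876 = -22047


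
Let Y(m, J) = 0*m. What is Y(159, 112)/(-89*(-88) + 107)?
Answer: 0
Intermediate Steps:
Y(m, J) = 0
Y(159, 112)/(-89*(-88) + 107) = 0/(-89*(-88) + 107) = 0/(7832 + 107) = 0/7939 = 0*(1/7939) = 0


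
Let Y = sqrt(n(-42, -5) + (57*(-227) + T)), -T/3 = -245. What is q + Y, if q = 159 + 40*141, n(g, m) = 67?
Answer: 5799 + I*sqrt(12137) ≈ 5799.0 + 110.17*I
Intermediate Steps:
T = 735 (T = -3*(-245) = 735)
q = 5799 (q = 159 + 5640 = 5799)
Y = I*sqrt(12137) (Y = sqrt(67 + (57*(-227) + 735)) = sqrt(67 + (-12939 + 735)) = sqrt(67 - 12204) = sqrt(-12137) = I*sqrt(12137) ≈ 110.17*I)
q + Y = 5799 + I*sqrt(12137)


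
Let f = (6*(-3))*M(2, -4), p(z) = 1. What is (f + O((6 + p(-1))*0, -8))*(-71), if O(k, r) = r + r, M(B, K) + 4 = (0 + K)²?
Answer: 16472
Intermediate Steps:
M(B, K) = -4 + K² (M(B, K) = -4 + (0 + K)² = -4 + K²)
O(k, r) = 2*r
f = -216 (f = (6*(-3))*(-4 + (-4)²) = -18*(-4 + 16) = -18*12 = -216)
(f + O((6 + p(-1))*0, -8))*(-71) = (-216 + 2*(-8))*(-71) = (-216 - 16)*(-71) = -232*(-71) = 16472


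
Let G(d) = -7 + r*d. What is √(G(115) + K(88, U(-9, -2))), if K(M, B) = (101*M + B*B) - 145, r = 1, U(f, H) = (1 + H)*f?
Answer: 2*√2233 ≈ 94.509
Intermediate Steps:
U(f, H) = f*(1 + H)
G(d) = -7 + d (G(d) = -7 + 1*d = -7 + d)
K(M, B) = -145 + B² + 101*M (K(M, B) = (101*M + B²) - 145 = (B² + 101*M) - 145 = -145 + B² + 101*M)
√(G(115) + K(88, U(-9, -2))) = √((-7 + 115) + (-145 + (-9*(1 - 2))² + 101*88)) = √(108 + (-145 + (-9*(-1))² + 8888)) = √(108 + (-145 + 9² + 8888)) = √(108 + (-145 + 81 + 8888)) = √(108 + 8824) = √8932 = 2*√2233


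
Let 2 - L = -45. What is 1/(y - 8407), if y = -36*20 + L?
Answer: -1/9080 ≈ -0.00011013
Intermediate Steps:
L = 47 (L = 2 - 1*(-45) = 2 + 45 = 47)
y = -673 (y = -36*20 + 47 = -720 + 47 = -673)
1/(y - 8407) = 1/(-673 - 8407) = 1/(-9080) = -1/9080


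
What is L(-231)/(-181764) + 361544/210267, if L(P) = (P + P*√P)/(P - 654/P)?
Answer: 3887390927375/2260838724876 - 539*I*√231/96770052 ≈ 1.7194 - 8.4655e-5*I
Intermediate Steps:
L(P) = (P + P^(3/2))/(P - 654/P)
L(-231)/(-181764) + 361544/210267 = (((-231)² + (-231)^(5/2))/(-654 + (-231)²))/(-181764) + 361544/210267 = ((53361 + 53361*I*√231)/(-654 + 53361))*(-1/181764) + 361544*(1/210267) = ((53361 + 53361*I*√231)/52707)*(-1/181764) + 361544/210267 = (17787/17569 + 17787*I*√231/17569)*(-1/181764) + 361544/210267 = (-539/96770052 - 539*I*√231/96770052) + 361544/210267 = 3887390927375/2260838724876 - 539*I*√231/96770052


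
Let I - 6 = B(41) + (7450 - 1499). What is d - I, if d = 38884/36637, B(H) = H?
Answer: -219709842/36637 ≈ -5996.9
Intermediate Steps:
d = 38884/36637 (d = 38884*(1/36637) = 38884/36637 ≈ 1.0613)
I = 5998 (I = 6 + (41 + (7450 - 1499)) = 6 + (41 + 5951) = 6 + 5992 = 5998)
d - I = 38884/36637 - 1*5998 = 38884/36637 - 5998 = -219709842/36637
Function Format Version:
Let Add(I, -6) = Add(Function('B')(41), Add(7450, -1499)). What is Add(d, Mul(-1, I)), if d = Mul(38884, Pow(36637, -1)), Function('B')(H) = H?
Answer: Rational(-219709842, 36637) ≈ -5996.9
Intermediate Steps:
d = Rational(38884, 36637) (d = Mul(38884, Rational(1, 36637)) = Rational(38884, 36637) ≈ 1.0613)
I = 5998 (I = Add(6, Add(41, Add(7450, -1499))) = Add(6, Add(41, 5951)) = Add(6, 5992) = 5998)
Add(d, Mul(-1, I)) = Add(Rational(38884, 36637), Mul(-1, 5998)) = Add(Rational(38884, 36637), -5998) = Rational(-219709842, 36637)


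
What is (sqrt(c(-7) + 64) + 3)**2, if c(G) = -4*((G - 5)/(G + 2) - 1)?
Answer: 337/5 + 12*sqrt(365)/5 ≈ 113.25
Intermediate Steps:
c(G) = 4 - 4*(-5 + G)/(2 + G) (c(G) = -4*((-5 + G)/(2 + G) - 1) = -4*(-1 + (-5 + G)/(2 + G)) = 4 - 4*(-5 + G)/(2 + G))
(sqrt(c(-7) + 64) + 3)**2 = (sqrt(28/(2 - 7) + 64) + 3)**2 = (sqrt(28/(-5) + 64) + 3)**2 = (sqrt(28*(-1/5) + 64) + 3)**2 = (sqrt(-28/5 + 64) + 3)**2 = (sqrt(292/5) + 3)**2 = (2*sqrt(365)/5 + 3)**2 = (3 + 2*sqrt(365)/5)**2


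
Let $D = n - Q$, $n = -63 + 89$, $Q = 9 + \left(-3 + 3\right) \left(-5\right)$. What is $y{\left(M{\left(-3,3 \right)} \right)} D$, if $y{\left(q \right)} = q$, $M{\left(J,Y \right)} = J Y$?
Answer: $-153$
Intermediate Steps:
$Q = 9$ ($Q = 9 + 0 \left(-5\right) = 9 + 0 = 9$)
$n = 26$
$D = 17$ ($D = 26 - 9 = 17$)
$y{\left(M{\left(-3,3 \right)} \right)} D = \left(-3\right) 3 \cdot 17 = \left(-9\right) 17 = -153$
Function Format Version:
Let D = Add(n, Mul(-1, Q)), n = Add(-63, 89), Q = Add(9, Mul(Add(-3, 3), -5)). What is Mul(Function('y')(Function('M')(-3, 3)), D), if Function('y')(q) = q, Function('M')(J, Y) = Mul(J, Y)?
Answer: -153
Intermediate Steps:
Q = 9 (Q = Add(9, Mul(0, -5)) = Add(9, 0) = 9)
n = 26
D = 17 (D = Add(26, Mul(-1, 9)) = Add(26, -9) = 17)
Mul(Function('y')(Function('M')(-3, 3)), D) = Mul(Mul(-3, 3), 17) = Mul(-9, 17) = -153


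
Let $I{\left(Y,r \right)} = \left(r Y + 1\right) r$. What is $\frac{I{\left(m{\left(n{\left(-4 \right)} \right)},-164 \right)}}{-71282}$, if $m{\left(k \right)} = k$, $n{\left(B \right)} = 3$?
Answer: $- \frac{40262}{35641} \approx -1.1297$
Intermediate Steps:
$I{\left(Y,r \right)} = r \left(1 + Y r\right)$ ($I{\left(Y,r \right)} = \left(Y r + 1\right) r = \left(1 + Y r\right) r = r \left(1 + Y r\right)$)
$\frac{I{\left(m{\left(n{\left(-4 \right)} \right)},-164 \right)}}{-71282} = \frac{\left(-164\right) \left(1 + 3 \left(-164\right)\right)}{-71282} = - 164 \left(1 - 492\right) \left(- \frac{1}{71282}\right) = \left(-164\right) \left(-491\right) \left(- \frac{1}{71282}\right) = 80524 \left(- \frac{1}{71282}\right) = - \frac{40262}{35641}$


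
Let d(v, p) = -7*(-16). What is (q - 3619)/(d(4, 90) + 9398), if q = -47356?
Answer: -10195/1902 ≈ -5.3601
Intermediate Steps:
d(v, p) = 112
(q - 3619)/(d(4, 90) + 9398) = (-47356 - 3619)/(112 + 9398) = -50975/9510 = -50975*1/9510 = -10195/1902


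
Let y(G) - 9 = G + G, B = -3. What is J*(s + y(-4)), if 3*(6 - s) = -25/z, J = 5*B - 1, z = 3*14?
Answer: -7256/63 ≈ -115.17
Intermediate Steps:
y(G) = 9 + 2*G (y(G) = 9 + (G + G) = 9 + 2*G)
z = 42
J = -16 (J = 5*(-3) - 1 = -15 - 1 = -16)
s = 781/126 (s = 6 - (-25)/(3*42) = 6 - 1/3*(-25/42) = 6 + 25/126 = 781/126 ≈ 6.1984)
J*(s + y(-4)) = -16*(781/126 + (9 + 2*(-4))) = -16*(781/126 + (9 - 8)) = -16*(781/126 + 1) = -16*907/126 = -7256/63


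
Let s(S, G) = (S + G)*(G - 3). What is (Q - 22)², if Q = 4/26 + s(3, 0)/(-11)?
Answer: 9042049/20449 ≈ 442.18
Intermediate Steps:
s(S, G) = (-3 + G)*(G + S) (s(S, G) = (G + S)*(-3 + G) = (-3 + G)*(G + S))
Q = 139/143 (Q = 4/26 + (0² - 3*0 - 3*3 + 0*3)/(-11) = 4*(1/26) + (0 + 0 - 9 + 0)*(-1/11) = 2/13 - 9*(-1/11) = 2/13 + 9/11 = 139/143 ≈ 0.97203)
(Q - 22)² = (139/143 - 22)² = (-3007/143)² = 9042049/20449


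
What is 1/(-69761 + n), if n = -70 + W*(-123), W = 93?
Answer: -1/81270 ≈ -1.2305e-5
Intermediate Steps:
n = -11509 (n = -70 + 93*(-123) = -70 - 11439 = -11509)
1/(-69761 + n) = 1/(-69761 - 11509) = 1/(-81270) = -1/81270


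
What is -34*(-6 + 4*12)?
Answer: -1428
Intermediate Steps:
-34*(-6 + 4*12) = -34*(-6 + 48) = -34*42 = -1428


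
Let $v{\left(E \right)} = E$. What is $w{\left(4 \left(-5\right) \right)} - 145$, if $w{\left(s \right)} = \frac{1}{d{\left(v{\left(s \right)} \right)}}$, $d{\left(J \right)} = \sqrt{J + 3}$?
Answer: $-145 - \frac{i \sqrt{17}}{17} \approx -145.0 - 0.24254 i$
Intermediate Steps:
$d{\left(J \right)} = \sqrt{3 + J}$
$w{\left(s \right)} = \frac{1}{\sqrt{3 + s}}$
$w{\left(4 \left(-5\right) \right)} - 145 = \frac{1}{\sqrt{3 + 4 \left(-5\right)}} - 145 = \frac{1}{\sqrt{3 - 20}} - 145 = \frac{1}{\sqrt{-17}} - 145 = - \frac{i \sqrt{17}}{17} - 145 = -145 - \frac{i \sqrt{17}}{17}$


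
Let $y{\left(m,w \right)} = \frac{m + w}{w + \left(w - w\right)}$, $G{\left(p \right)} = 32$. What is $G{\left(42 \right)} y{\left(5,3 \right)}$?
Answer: $\frac{256}{3} \approx 85.333$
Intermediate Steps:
$y{\left(m,w \right)} = \frac{m + w}{w}$ ($y{\left(m,w \right)} = \frac{m + w}{w + 0} = \frac{m + w}{w}$)
$G{\left(42 \right)} y{\left(5,3 \right)} = 32 \frac{5 + 3}{3} = 32 \cdot \frac{1}{3} \cdot 8 = 32 \cdot \frac{8}{3} = \frac{256}{3}$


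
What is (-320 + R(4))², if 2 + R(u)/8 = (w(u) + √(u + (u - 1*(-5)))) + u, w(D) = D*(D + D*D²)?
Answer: 3505216 + 29952*√13 ≈ 3.6132e+6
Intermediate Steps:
w(D) = D*(D + D³)
R(u) = -16 + 8*u + 8*u² + 8*u⁴ + 8*√(5 + 2*u) (R(u) = -16 + 8*(((u² + u⁴) + √(u + (u - 1*(-5)))) + u) = -16 + 8*(((u² + u⁴) + √(u + (u + 5))) + u) = -16 + 8*(((u² + u⁴) + √(u + (5 + u))) + u) = -16 + 8*(((u² + u⁴) + √(5 + 2*u)) + u) = -16 + 8*((u² + u⁴ + √(5 + 2*u)) + u) = -16 + 8*(u + u² + u⁴ + √(5 + 2*u)) = -16 + (8*u + 8*u² + 8*u⁴ + 8*√(5 + 2*u)) = -16 + 8*u + 8*u² + 8*u⁴ + 8*√(5 + 2*u))
(-320 + R(4))² = (-320 + (-16 + 8*4 + 8*4² + 8*4⁴ + 8*√(5 + 2*4)))² = (-320 + (-16 + 32 + 8*16 + 8*256 + 8*√(5 + 8)))² = (-320 + (-16 + 32 + 128 + 2048 + 8*√13))² = (-320 + (2192 + 8*√13))² = (1872 + 8*√13)²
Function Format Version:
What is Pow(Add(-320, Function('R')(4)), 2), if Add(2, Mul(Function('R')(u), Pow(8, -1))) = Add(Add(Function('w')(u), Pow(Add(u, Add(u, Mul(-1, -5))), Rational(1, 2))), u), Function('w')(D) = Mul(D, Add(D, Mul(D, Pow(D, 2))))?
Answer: Add(3505216, Mul(29952, Pow(13, Rational(1, 2)))) ≈ 3.6132e+6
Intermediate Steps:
Function('w')(D) = Mul(D, Add(D, Pow(D, 3)))
Function('R')(u) = Add(-16, Mul(8, u), Mul(8, Pow(u, 2)), Mul(8, Pow(u, 4)), Mul(8, Pow(Add(5, Mul(2, u)), Rational(1, 2)))) (Function('R')(u) = Add(-16, Mul(8, Add(Add(Add(Pow(u, 2), Pow(u, 4)), Pow(Add(u, Add(u, Mul(-1, -5))), Rational(1, 2))), u))) = Add(-16, Mul(8, Add(Add(Add(Pow(u, 2), Pow(u, 4)), Pow(Add(u, Add(u, 5)), Rational(1, 2))), u))) = Add(-16, Mul(8, Add(Add(Add(Pow(u, 2), Pow(u, 4)), Pow(Add(u, Add(5, u)), Rational(1, 2))), u))) = Add(-16, Mul(8, Add(Add(Add(Pow(u, 2), Pow(u, 4)), Pow(Add(5, Mul(2, u)), Rational(1, 2))), u))) = Add(-16, Mul(8, Add(Add(Pow(u, 2), Pow(u, 4), Pow(Add(5, Mul(2, u)), Rational(1, 2))), u))) = Add(-16, Mul(8, Add(u, Pow(u, 2), Pow(u, 4), Pow(Add(5, Mul(2, u)), Rational(1, 2))))) = Add(-16, Add(Mul(8, u), Mul(8, Pow(u, 2)), Mul(8, Pow(u, 4)), Mul(8, Pow(Add(5, Mul(2, u)), Rational(1, 2))))) = Add(-16, Mul(8, u), Mul(8, Pow(u, 2)), Mul(8, Pow(u, 4)), Mul(8, Pow(Add(5, Mul(2, u)), Rational(1, 2)))))
Pow(Add(-320, Function('R')(4)), 2) = Pow(Add(-320, Add(-16, Mul(8, 4), Mul(8, Pow(4, 2)), Mul(8, Pow(4, 4)), Mul(8, Pow(Add(5, Mul(2, 4)), Rational(1, 2))))), 2) = Pow(Add(-320, Add(-16, 32, Mul(8, 16), Mul(8, 256), Mul(8, Pow(Add(5, 8), Rational(1, 2))))), 2) = Pow(Add(-320, Add(-16, 32, 128, 2048, Mul(8, Pow(13, Rational(1, 2))))), 2) = Pow(Add(-320, Add(2192, Mul(8, Pow(13, Rational(1, 2))))), 2) = Pow(Add(1872, Mul(8, Pow(13, Rational(1, 2)))), 2)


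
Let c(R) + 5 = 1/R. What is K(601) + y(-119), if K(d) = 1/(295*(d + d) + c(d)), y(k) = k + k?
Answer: -50719128867/213105586 ≈ -238.00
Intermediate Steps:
c(R) = -5 + 1/R
y(k) = 2*k
K(d) = 1/(-5 + 1/d + 590*d) (K(d) = 1/(295*(d + d) + (-5 + 1/d)) = 1/(295*(2*d) + (-5 + 1/d)) = 1/(590*d + (-5 + 1/d)) = 1/(-5 + 1/d + 590*d))
K(601) + y(-119) = 601/(1 + 5*601*(-1 + 118*601)) + 2*(-119) = 601/(1 + 5*601*(-1 + 70918)) - 238 = 601/(1 + 5*601*70917) - 238 = 601/(1 + 213105585) - 238 = 601/213105586 - 238 = -50719128867/213105586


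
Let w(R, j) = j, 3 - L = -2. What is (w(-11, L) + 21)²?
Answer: 676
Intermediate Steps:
L = 5 (L = 3 - 1*(-2) = 3 + 2 = 5)
(w(-11, L) + 21)² = (5 + 21)² = 26² = 676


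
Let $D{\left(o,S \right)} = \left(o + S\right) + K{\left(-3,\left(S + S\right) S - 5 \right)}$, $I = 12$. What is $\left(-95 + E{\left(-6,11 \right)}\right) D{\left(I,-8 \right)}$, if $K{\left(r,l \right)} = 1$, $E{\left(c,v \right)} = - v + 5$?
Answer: $-505$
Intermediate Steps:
$E{\left(c,v \right)} = 5 - v$
$D{\left(o,S \right)} = 1 + S + o$ ($D{\left(o,S \right)} = \left(o + S\right) + 1 = \left(S + o\right) + 1 = 1 + S + o$)
$\left(-95 + E{\left(-6,11 \right)}\right) D{\left(I,-8 \right)} = \left(-95 + \left(5 - 11\right)\right) \left(1 - 8 + 12\right) = \left(-95 + \left(5 - 11\right)\right) 5 = \left(-95 - 6\right) 5 = \left(-101\right) 5 = -505$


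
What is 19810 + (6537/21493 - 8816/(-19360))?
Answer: 515209111713/26006530 ≈ 19811.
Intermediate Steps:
19810 + (6537/21493 - 8816/(-19360)) = 19810 + (6537*(1/21493) - 8816*(-1/19360)) = 19810 + (6537/21493 + 551/1210) = 19810 + 19752413/26006530 = 515209111713/26006530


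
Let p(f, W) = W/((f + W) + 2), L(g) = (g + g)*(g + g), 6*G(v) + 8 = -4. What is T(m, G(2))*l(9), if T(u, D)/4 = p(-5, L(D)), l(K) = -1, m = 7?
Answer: -64/13 ≈ -4.9231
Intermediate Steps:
G(v) = -2 (G(v) = -4/3 + (⅙)*(-4) = -4/3 - ⅔ = -2)
L(g) = 4*g² (L(g) = (2*g)*(2*g) = 4*g²)
p(f, W) = W/(2 + W + f) (p(f, W) = W/((W + f) + 2) = W/(2 + W + f))
T(u, D) = 16*D²/(-3 + 4*D²) (T(u, D) = 4*((4*D²)/(2 + 4*D² - 5)) = 4*((4*D²)/(-3 + 4*D²)) = 4*(4*D²/(-3 + 4*D²)) = 16*D²/(-3 + 4*D²))
T(m, G(2))*l(9) = (16*(-2)²/(-3 + 4*(-2)²))*(-1) = (16*4/(-3 + 4*4))*(-1) = (16*4/(-3 + 16))*(-1) = (16*4/13)*(-1) = (16*4*(1/13))*(-1) = (64/13)*(-1) = -64/13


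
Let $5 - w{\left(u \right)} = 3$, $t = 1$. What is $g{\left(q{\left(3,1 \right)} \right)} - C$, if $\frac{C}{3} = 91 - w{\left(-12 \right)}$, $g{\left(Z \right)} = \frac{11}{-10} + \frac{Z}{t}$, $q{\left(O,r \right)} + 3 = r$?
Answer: $- \frac{2701}{10} \approx -270.1$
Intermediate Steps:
$w{\left(u \right)} = 2$ ($w{\left(u \right)} = 5 - 3 = 2$)
$q{\left(O,r \right)} = -3 + r$
$g{\left(Z \right)} = - \frac{11}{10} + Z$ ($g{\left(Z \right)} = \frac{11}{-10} + \frac{Z}{1} = 11 \left(- \frac{1}{10}\right) + Z 1 = - \frac{11}{10} + Z$)
$C = 267$ ($C = 3 \left(91 - 2\right) = 3 \cdot 89 = 267$)
$g{\left(q{\left(3,1 \right)} \right)} - C = \left(- \frac{11}{10} + \left(-3 + 1\right)\right) - 267 = \left(- \frac{11}{10} - 2\right) - 267 = - \frac{31}{10} - 267 = - \frac{2701}{10}$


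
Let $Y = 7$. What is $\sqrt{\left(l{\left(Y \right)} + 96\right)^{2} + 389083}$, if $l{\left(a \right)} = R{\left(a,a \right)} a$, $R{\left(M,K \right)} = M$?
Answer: $2 \sqrt{102527} \approx 640.4$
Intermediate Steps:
$l{\left(a \right)} = a^{2}$ ($l{\left(a \right)} = a a = a^{2}$)
$\sqrt{\left(l{\left(Y \right)} + 96\right)^{2} + 389083} = \sqrt{\left(7^{2} + 96\right)^{2} + 389083} = \sqrt{\left(49 + 96\right)^{2} + 389083} = \sqrt{145^{2} + 389083} = \sqrt{21025 + 389083} = \sqrt{410108} = 2 \sqrt{102527}$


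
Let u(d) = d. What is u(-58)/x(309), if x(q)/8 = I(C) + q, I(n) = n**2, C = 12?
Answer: -29/1812 ≈ -0.016004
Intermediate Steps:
x(q) = 1152 + 8*q (x(q) = 8*(12**2 + q) = 8*(144 + q) = 1152 + 8*q)
u(-58)/x(309) = -58/(1152 + 8*309) = -58/(1152 + 2472) = -58/3624 = -58*1/3624 = -29/1812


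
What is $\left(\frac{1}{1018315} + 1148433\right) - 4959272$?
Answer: $- \frac{3880634516284}{1018315} \approx -3.8108 \cdot 10^{6}$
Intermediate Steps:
$\left(\frac{1}{1018315} + 1148433\right) - 4959272 = \frac{1169466550396}{1018315} - 4959272 = - \frac{3880634516284}{1018315}$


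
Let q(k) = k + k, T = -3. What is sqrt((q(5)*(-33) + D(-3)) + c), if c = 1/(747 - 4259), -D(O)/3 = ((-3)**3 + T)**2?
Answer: I*sqrt(9343114958)/1756 ≈ 55.045*I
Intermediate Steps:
q(k) = 2*k
D(O) = -2700 (D(O) = -3*((-3)**3 - 3)**2 = -3*(-27 - 3)**2 = -3*(-30)**2 = -3*900 = -2700)
c = -1/3512 (c = 1/(-3512) = -1/3512 ≈ -0.00028474)
sqrt((q(5)*(-33) + D(-3)) + c) = sqrt(((2*5)*(-33) - 2700) - 1/3512) = sqrt((10*(-33) - 2700) - 1/3512) = sqrt((-330 - 2700) - 1/3512) = sqrt(-3030 - 1/3512) = sqrt(-10641361/3512) = I*sqrt(9343114958)/1756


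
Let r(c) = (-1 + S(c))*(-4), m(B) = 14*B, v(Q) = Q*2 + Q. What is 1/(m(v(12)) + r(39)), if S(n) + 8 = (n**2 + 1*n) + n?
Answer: -1/5856 ≈ -0.00017076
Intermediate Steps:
S(n) = -8 + n**2 + 2*n (S(n) = -8 + ((n**2 + 1*n) + n) = -8 + ((n**2 + n) + n) = -8 + ((n + n**2) + n) = -8 + (n**2 + 2*n) = -8 + n**2 + 2*n)
v(Q) = 3*Q (v(Q) = 2*Q + Q = 3*Q)
r(c) = 36 - 8*c - 4*c**2 (r(c) = (-1 + (-8 + c**2 + 2*c))*(-4) = (-9 + c**2 + 2*c)*(-4) = 36 - 8*c - 4*c**2)
1/(m(v(12)) + r(39)) = 1/(14*(3*12) + (36 - 8*39 - 4*39**2)) = 1/(14*36 + (36 - 312 - 4*1521)) = 1/(504 + (36 - 312 - 6084)) = 1/(504 - 6360) = 1/(-5856) = -1/5856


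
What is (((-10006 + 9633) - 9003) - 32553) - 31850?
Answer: -73779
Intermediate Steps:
(((-10006 + 9633) - 9003) - 32553) - 31850 = ((-373 - 9003) - 32553) - 31850 = (-9376 - 32553) - 31850 = -41929 - 31850 = -73779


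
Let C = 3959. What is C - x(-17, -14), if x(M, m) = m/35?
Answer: 19797/5 ≈ 3959.4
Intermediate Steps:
x(M, m) = m/35 (x(M, m) = m*(1/35) = m/35)
C - x(-17, -14) = 3959 - (-14)/35 = 3959 - 1*(-⅖) = 3959 + ⅖ = 19797/5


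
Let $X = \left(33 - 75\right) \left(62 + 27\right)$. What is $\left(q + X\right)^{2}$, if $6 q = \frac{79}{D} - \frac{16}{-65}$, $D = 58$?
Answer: $\frac{794253249885001}{56851600} \approx 1.3971 \cdot 10^{7}$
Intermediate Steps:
$q = \frac{2021}{7540}$ ($q = \frac{\frac{79}{58} - \frac{16}{-65}}{6} = \frac{79 \cdot \frac{1}{58} - - \frac{16}{65}}{6} = \frac{\frac{79}{58} + \frac{16}{65}}{6} = \frac{1}{6} \cdot \frac{6063}{3770} = \frac{2021}{7540} \approx 0.26804$)
$X = -3738$ ($X = \left(-42\right) 89 = -3738$)
$\left(q + X\right)^{2} = \left(\frac{2021}{7540} - 3738\right)^{2} = \left(- \frac{28182499}{7540}\right)^{2} = \frac{794253249885001}{56851600}$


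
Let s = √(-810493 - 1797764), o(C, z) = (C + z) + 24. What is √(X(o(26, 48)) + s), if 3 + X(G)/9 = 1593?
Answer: √(14310 + I*√2608257) ≈ 119.81 + 6.7396*I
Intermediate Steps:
o(C, z) = 24 + C + z
s = I*√2608257 (s = √(-2608257) = I*√2608257 ≈ 1615.0*I)
X(G) = 14310 (X(G) = -27 + 9*1593 = -27 + 14337 = 14310)
√(X(o(26, 48)) + s) = √(14310 + I*√2608257)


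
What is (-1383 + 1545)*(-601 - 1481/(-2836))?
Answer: -137939355/1418 ≈ -97277.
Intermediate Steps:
(-1383 + 1545)*(-601 - 1481/(-2836)) = 162*(-601 - 1481*(-1/2836)) = 162*(-601 + 1481/2836) = 162*(-1702955/2836) = -137939355/1418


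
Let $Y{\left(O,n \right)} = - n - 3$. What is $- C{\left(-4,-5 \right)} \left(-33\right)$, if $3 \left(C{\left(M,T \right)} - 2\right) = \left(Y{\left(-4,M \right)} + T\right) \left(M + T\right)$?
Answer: $462$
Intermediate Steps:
$Y{\left(O,n \right)} = -3 - n$
$C{\left(M,T \right)} = 2 + \frac{\left(M + T\right) \left(-3 + T - M\right)}{3}$ ($C{\left(M,T \right)} = 2 + \frac{\left(\left(-3 - M\right) + T\right) \left(M + T\right)}{3} = 2 + \frac{\left(-3 + T - M\right) \left(M + T\right)}{3} = 2 + \frac{\left(M + T\right) \left(-3 + T - M\right)}{3}$)
$- C{\left(-4,-5 \right)} \left(-33\right) = - (2 - -4 - -5 - \frac{\left(-4\right)^{2}}{3} + \frac{\left(-5\right)^{2}}{3}) \left(-33\right) = - (2 + 4 + 5 - \frac{16}{3} + \frac{1}{3} \cdot 25) \left(-33\right) = - (2 + 4 + 5 - \frac{16}{3} + \frac{25}{3}) \left(-33\right) = \left(-1\right) 14 \left(-33\right) = \left(-14\right) \left(-33\right) = 462$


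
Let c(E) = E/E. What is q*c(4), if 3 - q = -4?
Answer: 7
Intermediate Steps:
q = 7 (q = 3 - 1*(-4) = 3 + 4 = 7)
c(E) = 1
q*c(4) = 7*1 = 7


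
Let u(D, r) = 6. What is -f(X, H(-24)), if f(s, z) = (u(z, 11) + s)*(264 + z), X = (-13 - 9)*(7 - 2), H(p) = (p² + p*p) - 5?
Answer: 146744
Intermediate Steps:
H(p) = -5 + 2*p² (H(p) = (p² + p²) - 5 = 2*p² - 5 = -5 + 2*p²)
X = -110 (X = -22*5 = -110)
f(s, z) = (6 + s)*(264 + z)
-f(X, H(-24)) = -(1584 + 6*(-5 + 2*(-24)²) + 264*(-110) - 110*(-5 + 2*(-24)²)) = -(1584 + 6*(-5 + 2*576) - 29040 - 110*(-5 + 2*576)) = -(1584 + 6*(-5 + 1152) - 29040 - 110*(-5 + 1152)) = -(1584 + 6*1147 - 29040 - 110*1147) = -(1584 + 6882 - 29040 - 126170) = -1*(-146744) = 146744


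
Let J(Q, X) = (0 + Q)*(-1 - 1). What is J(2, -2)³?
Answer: -64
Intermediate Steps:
J(Q, X) = -2*Q (J(Q, X) = Q*(-2) = -2*Q)
J(2, -2)³ = (-2*2)³ = (-4)³ = -64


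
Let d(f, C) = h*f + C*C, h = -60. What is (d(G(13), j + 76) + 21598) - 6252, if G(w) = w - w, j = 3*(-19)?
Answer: 15707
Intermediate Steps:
j = -57
G(w) = 0
d(f, C) = C**2 - 60*f (d(f, C) = -60*f + C*C = -60*f + C**2 = C**2 - 60*f)
(d(G(13), j + 76) + 21598) - 6252 = (((-57 + 76)**2 - 60*0) + 21598) - 6252 = ((19**2 + 0) + 21598) - 6252 = ((361 + 0) + 21598) - 6252 = (361 + 21598) - 6252 = 21959 - 6252 = 15707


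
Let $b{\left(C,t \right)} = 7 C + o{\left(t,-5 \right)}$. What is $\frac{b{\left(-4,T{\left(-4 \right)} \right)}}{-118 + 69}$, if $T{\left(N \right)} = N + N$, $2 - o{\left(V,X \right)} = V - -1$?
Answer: $\frac{19}{49} \approx 0.38775$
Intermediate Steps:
$o{\left(V,X \right)} = 1 - V$ ($o{\left(V,X \right)} = 2 - \left(V - -1\right) = 2 - \left(V + 1\right) = 2 - \left(1 + V\right) = 1 - V$)
$T{\left(N \right)} = 2 N$
$b{\left(C,t \right)} = 1 - t + 7 C$ ($b{\left(C,t \right)} = 7 C - \left(-1 + t\right) = 1 - t + 7 C$)
$\frac{b{\left(-4,T{\left(-4 \right)} \right)}}{-118 + 69} = \frac{1 - 2 \left(-4\right) + 7 \left(-4\right)}{-118 + 69} = \frac{1 - -8 - 28}{-49} = \left(1 + 8 - 28\right) \left(- \frac{1}{49}\right) = \left(-19\right) \left(- \frac{1}{49}\right) = \frac{19}{49}$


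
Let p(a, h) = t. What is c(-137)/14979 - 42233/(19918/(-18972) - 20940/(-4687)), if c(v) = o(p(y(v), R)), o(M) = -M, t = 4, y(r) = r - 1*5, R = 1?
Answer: -28126315005406402/2276193965853 ≈ -12357.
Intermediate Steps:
y(r) = -5 + r (y(r) = r - 5 = -5 + r)
p(a, h) = 4
c(v) = -4 (c(v) = -1*4 = -4)
c(-137)/14979 - 42233/(19918/(-18972) - 20940/(-4687)) = -4/14979 - 42233/(19918/(-18972) - 20940/(-4687)) = -4*1/14979 - 42233/(19918*(-1/18972) - 20940*(-1/4687)) = -4/14979 - 42233/(-9959/9486 + 20940/4687) = -4/14979 - 42233/151959007/44460882 = -4/14979 - 42233*44460882/151959007 = -4/14979 - 1877716429506/151959007 = -28126315005406402/2276193965853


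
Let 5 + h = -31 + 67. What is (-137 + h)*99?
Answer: -10494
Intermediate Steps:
h = 31 (h = -5 + (-31 + 67) = -5 + 36 = 31)
(-137 + h)*99 = (-137 + 31)*99 = -106*99 = -10494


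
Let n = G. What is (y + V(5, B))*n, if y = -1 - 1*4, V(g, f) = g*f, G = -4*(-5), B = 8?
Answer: 700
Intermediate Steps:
G = 20
n = 20
V(g, f) = f*g
y = -5 (y = -1 - 4 = -5)
(y + V(5, B))*n = (-5 + 8*5)*20 = (-5 + 40)*20 = 35*20 = 700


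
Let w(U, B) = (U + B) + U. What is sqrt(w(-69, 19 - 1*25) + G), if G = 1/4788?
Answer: I*sqrt(91699643)/798 ≈ 12.0*I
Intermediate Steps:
w(U, B) = B + 2*U (w(U, B) = (B + U) + U = B + 2*U)
G = 1/4788 ≈ 0.00020886
sqrt(w(-69, 19 - 1*25) + G) = sqrt(((19 - 1*25) + 2*(-69)) + 1/4788) = sqrt(((19 - 25) - 138) + 1/4788) = sqrt((-6 - 138) + 1/4788) = sqrt(-144 + 1/4788) = sqrt(-689471/4788) = I*sqrt(91699643)/798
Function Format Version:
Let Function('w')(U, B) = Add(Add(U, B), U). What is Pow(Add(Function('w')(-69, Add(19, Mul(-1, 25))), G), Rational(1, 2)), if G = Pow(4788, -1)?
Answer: Mul(Rational(1, 798), I, Pow(91699643, Rational(1, 2))) ≈ Mul(12.000, I)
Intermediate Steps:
Function('w')(U, B) = Add(B, Mul(2, U)) (Function('w')(U, B) = Add(Add(B, U), U) = Add(B, Mul(2, U)))
G = Rational(1, 4788) ≈ 0.00020886
Pow(Add(Function('w')(-69, Add(19, Mul(-1, 25))), G), Rational(1, 2)) = Pow(Add(Add(Add(19, Mul(-1, 25)), Mul(2, -69)), Rational(1, 4788)), Rational(1, 2)) = Pow(Add(Add(Add(19, -25), -138), Rational(1, 4788)), Rational(1, 2)) = Pow(Add(Add(-6, -138), Rational(1, 4788)), Rational(1, 2)) = Pow(Add(-144, Rational(1, 4788)), Rational(1, 2)) = Pow(Rational(-689471, 4788), Rational(1, 2)) = Mul(Rational(1, 798), I, Pow(91699643, Rational(1, 2)))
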